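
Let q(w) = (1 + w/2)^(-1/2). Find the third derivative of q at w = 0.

The coefficient of w^3 in the expansion is -5/128, so q′′′(0) = 3! * (-5/128) = -15/64.

-15/64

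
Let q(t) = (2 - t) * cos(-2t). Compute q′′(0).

-8

Multiply each power in the prefactor through the base expansion.
From the series, [t^2] q = -4; multiply by 2! = 2 to get -8.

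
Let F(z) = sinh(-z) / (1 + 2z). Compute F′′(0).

4

Multiply the two series term by term and collect like powers.
The coefficient of z^2 in the expansion is 2, so F′′(0) = 2! * (2) = 4.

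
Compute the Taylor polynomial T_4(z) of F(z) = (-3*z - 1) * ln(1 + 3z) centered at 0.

-27*z^4/4 + 9*z^3/2 - 9*z^2/2 - 3*z

Distribute the polynomial across the series and collect like powers.
[z^0] = 0;  [z^1] = -3;  [z^2] = -9/2;  [z^3] = 9/2;  [z^4] = -27/4.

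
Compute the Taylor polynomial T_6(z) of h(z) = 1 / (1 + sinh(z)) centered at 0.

Expand as Σ (-1)^k u^k with u equal to the inner function's series.
[z^0] = 1;  [z^1] = -1;  [z^2] = 1;  [z^3] = -7/6;  [z^4] = 4/3;  [z^5] = -181/120;  [z^6] = 77/45.

77*z^6/45 - 181*z^5/120 + 4*z^4/3 - 7*z^3/6 + z^2 - z + 1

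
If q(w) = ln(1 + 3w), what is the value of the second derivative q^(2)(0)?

Apply the Taylor formula c_k = f^(k)(a)/k!.
From the series, [w^2] q = -9/2; multiply by 2! = 2 to get -9.

-9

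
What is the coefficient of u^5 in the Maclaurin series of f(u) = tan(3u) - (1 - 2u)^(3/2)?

1281/40

Expand each term separately and add.
f(0) = -1
f′(0) = 6
f′′(0) = -3
f′′′(0) = 51
f^(4)(0) = -9
f^(5)(0) = 3843
So c_5 = f^(5)(0)/5! = 1281/40.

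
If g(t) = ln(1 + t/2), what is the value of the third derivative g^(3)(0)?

1/4

The coefficient of t^3 in the expansion is 1/24, so g′′′(0) = 3! * (1/24) = 1/4.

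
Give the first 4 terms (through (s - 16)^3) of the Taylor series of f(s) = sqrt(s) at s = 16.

(s - 16)^3/16384 - (s - 16)^2/512 + (s - 16)/8 + 4

Differentiate repeatedly and evaluate at the center.
f(16) = 4
f′(16) = 1/8
f′′(16) = -1/256
f′′′(16) = 3/8192
The Taylor polynomial is Σ f^(k)(16)/k! · (s - 16)^k.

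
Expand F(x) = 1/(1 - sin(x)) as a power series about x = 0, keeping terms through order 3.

5*x^3/6 + x^2 + x + 1

Substitute the inner expansion into the outer series and collect powers.
[x^0] = 1;  [x^1] = 1;  [x^2] = 1;  [x^3] = 5/6.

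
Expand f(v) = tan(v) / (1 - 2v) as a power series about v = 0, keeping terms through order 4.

Write out both Maclaurin series and multiply, keeping only the needed powers.
[v^0] = 0;  [v^1] = 1;  [v^2] = 2;  [v^3] = 13/3;  [v^4] = 26/3.

26*v^4/3 + 13*v^3/3 + 2*v^2 + v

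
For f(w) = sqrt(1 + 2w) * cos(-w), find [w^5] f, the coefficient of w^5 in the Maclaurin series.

2/3

Take the Cauchy product of the two expansions.
f(0) = 1
f′(0) = 1
f′′(0) = -2
f′′′(0) = 0
f^(4)(0) = -8
f^(5)(0) = 80
Then c_k = f^(k)(0)/k! gives each Taylor coefficient.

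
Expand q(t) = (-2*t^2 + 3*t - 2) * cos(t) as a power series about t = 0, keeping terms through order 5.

t^5/8 + 11*t^4/12 - 3*t^3/2 - t^2 + 3*t - 2

Multiply each power in the prefactor through the base expansion.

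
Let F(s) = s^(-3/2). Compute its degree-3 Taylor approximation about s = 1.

F(1) = 1
F′(1) = -3/2
F′′(1) = 15/4
F′′′(1) = -105/8
The Taylor polynomial is Σ F^(k)(1)/k! · (s - 1)^k.

-35*(s - 1)^3/16 + 15*(s - 1)^2/8 - 3*(s - 1)/2 + 1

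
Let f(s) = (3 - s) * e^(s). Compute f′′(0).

Multiply each power in the prefactor through the base expansion.
The coefficient of s^2 in the expansion is 1/2, so f′′(0) = 2! * (1/2) = 1.

1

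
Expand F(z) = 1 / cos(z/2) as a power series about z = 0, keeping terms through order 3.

z^2/8 + 1

Write the quotient as an unknown series and match coefficients against numerator = denominator · series.
F(0) = 1
F′(0) = 0
F′′(0) = 1/4
F′′′(0) = 0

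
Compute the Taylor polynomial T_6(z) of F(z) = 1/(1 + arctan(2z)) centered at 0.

512*z^6/45 - 32*z^5/5 + 16*z^4/3 - 16*z^3/3 + 4*z^2 - 2*z + 1

Let u equal the inner series; expand the outer function in u and truncate.
F(0) = 1
F′(0) = -2
F′′(0) = 8
F′′′(0) = -32
F^(4)(0) = 128
F^(5)(0) = -768
F^(6)(0) = 8192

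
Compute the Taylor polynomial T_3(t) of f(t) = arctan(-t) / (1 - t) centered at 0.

-2*t^3/3 - t^2 - t

Multiply the two series term by term and collect like powers.
[t^0] = 0;  [t^1] = -1;  [t^2] = -1;  [t^3] = -2/3.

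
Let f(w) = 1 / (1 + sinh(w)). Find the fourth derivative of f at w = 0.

32

Write 1/(1+u) = 1 - u + u^2 - u^3 + ... and substitute the series for u.
From the series, [w^4] f = 4/3; multiply by 4! = 24 to get 32.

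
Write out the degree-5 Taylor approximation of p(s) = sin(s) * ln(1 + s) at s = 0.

-s^5/6 + s^4/6 - s^3/2 + s^2

Expand each factor separately, then convolve coefficients.
p(0) = 0
p′(0) = 0
p′′(0) = 2
p′′′(0) = -3
p^(4)(0) = 4
p^(5)(0) = -20
The Taylor polynomial is Σ p^(k)(0)/k! · s^k.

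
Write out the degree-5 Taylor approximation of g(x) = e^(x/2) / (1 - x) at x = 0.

Take the Cauchy product of the two expansions.

6331*x^5/3840 + 211*x^4/128 + 79*x^3/48 + 13*x^2/8 + 3*x/2 + 1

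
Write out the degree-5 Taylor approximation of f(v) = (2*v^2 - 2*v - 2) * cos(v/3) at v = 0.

Multiply each power in the prefactor through the base expansion.
f(0) = -2
f′(0) = -2
f′′(0) = 38/9
f′′′(0) = 2/3
f^(4)(0) = -218/81
f^(5)(0) = -10/81

-v^5/972 - 109*v^4/972 + v^3/9 + 19*v^2/9 - 2*v - 2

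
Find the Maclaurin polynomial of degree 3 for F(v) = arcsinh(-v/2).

v^3/48 - v/2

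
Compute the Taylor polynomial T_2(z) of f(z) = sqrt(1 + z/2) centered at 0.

Compute the successive derivatives at the expansion point and divide by k!.
f(0) = 1
f′(0) = 1/4
f′′(0) = -1/16
The Taylor polynomial is Σ f^(k)(0)/k! · z^k.

-z^2/32 + z/4 + 1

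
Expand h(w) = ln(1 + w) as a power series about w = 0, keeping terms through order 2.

-w^2/2 + w

[w^0] = 0;  [w^1] = 1;  [w^2] = -1/2.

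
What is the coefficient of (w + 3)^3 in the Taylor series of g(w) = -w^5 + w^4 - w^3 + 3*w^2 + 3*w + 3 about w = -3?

-103

Compute the successive derivatives at the expansion point and divide by k!.
So c_3 = g′′′(-3)/3! = -103.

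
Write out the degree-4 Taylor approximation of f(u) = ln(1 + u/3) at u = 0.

Compute the successive derivatives at the expansion point and divide by k!.
f(0) = 0
f′(0) = 1/3
f′′(0) = -1/9
f′′′(0) = 2/27
f^(4)(0) = -2/27
The Taylor polynomial is Σ f^(k)(0)/k! · u^k.

-u^4/324 + u^3/81 - u^2/18 + u/3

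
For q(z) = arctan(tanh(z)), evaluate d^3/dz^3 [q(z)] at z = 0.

-4

Plug the Maclaurin series of the inner function into that of the outer and collect terms.
From the series, [z^3] q = -2/3; multiply by 3! = 6 to get -4.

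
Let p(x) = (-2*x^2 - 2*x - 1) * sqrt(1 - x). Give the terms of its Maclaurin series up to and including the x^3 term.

Distribute the polynomial across the series and collect like powers.
p(0) = -1
p′(0) = -3/2
p′′(0) = -7/4
p′′′(0) = 63/8
Dividing each by k! gives the coefficients c_0, ..., c_3.

21*x^3/16 - 7*x^2/8 - 3*x/2 - 1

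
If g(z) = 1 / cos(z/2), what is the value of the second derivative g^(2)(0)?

1/4

Invert the denominator's series and multiply.
The coefficient of z^2 in the expansion is 1/8, so g′′(0) = 2! * (1/8) = 1/4.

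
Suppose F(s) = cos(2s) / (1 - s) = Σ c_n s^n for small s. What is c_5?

-1/3

Multiply the numerator's expansion by the denominator's geometric series.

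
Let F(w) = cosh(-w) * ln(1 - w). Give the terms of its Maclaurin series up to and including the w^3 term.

Write out both Maclaurin series and multiply, keeping only the needed powers.
[w^0] = 0;  [w^1] = -1;  [w^2] = -1/2;  [w^3] = -5/6.

-5*w^3/6 - w^2/2 - w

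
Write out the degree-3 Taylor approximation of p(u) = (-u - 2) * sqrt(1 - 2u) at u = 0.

Distribute the polynomial across the series and collect like powers.

3*u^3/2 + 2*u^2 + u - 2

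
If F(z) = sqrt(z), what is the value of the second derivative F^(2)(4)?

From the series, [(z - 4)^2] F = -1/64; multiply by 2! = 2 to get -1/32.

-1/32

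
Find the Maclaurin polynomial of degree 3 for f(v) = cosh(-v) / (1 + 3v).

Write out both Maclaurin series and multiply, keeping only the needed powers.
f(0) = 1
f′(0) = -3
f′′(0) = 19
f′′′(0) = -171
Dividing each by k! gives the coefficients c_0, ..., c_3.

-57*v^3/2 + 19*v^2/2 - 3*v + 1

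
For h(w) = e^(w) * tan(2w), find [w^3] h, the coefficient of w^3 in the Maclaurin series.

11/3

Write out both Maclaurin series and multiply, keeping only the needed powers.
h(0) = 0
h′(0) = 2
h′′(0) = 4
h′′′(0) = 22
Then c_k = h^(k)(0)/k! gives each Taylor coefficient.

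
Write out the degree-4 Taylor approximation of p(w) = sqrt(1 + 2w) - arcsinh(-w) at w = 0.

-5*w^4/8 + w^3/3 - w^2/2 + 2*w + 1

Combine the two series term by term.
p(0) = 1
p′(0) = 2
p′′(0) = -1
p′′′(0) = 2
p^(4)(0) = -15
Dividing each by k! gives the coefficients c_0, ..., c_4.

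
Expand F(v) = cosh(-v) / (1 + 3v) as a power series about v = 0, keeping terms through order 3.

Multiply the two series term by term and collect like powers.
[v^0] = 1;  [v^1] = -3;  [v^2] = 19/2;  [v^3] = -57/2.

-57*v^3/2 + 19*v^2/2 - 3*v + 1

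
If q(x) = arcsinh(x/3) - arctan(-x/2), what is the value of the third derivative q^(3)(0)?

Add the two expansions coefficient-wise.
From the series, [x^3] q = -31/648; multiply by 3! = 6 to get -31/108.

-31/108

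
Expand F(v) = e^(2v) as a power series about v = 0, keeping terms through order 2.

F(0) = 1
F′(0) = 2
F′′(0) = 4

2*v^2 + 2*v + 1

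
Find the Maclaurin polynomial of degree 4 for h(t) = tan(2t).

[t^0] = 0;  [t^1] = 2;  [t^2] = 0;  [t^3] = 8/3;  [t^4] = 0.

8*t^3/3 + 2*t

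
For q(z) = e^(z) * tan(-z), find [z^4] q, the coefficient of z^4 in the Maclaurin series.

Take the Cauchy product of the two expansions.
q(0) = 0
q′(0) = -1
q′′(0) = -2
q′′′(0) = -5
q^(4)(0) = -12
Then c_k = q^(k)(0)/k! gives each Taylor coefficient.

-1/2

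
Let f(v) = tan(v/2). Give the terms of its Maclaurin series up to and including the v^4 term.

v^3/24 + v/2

f(0) = 0
f′(0) = 1/2
f′′(0) = 0
f′′′(0) = 1/4
f^(4)(0) = 0
Then c_k = f^(k)(0)/k! gives each Taylor coefficient.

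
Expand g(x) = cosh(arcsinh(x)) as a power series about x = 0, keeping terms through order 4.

Compose series: expand the inner function first, then feed it into the outer expansion.
g(0) = 1
g′(0) = 0
g′′(0) = 1
g′′′(0) = 0
g^(4)(0) = -3
Dividing each by k! gives the coefficients c_0, ..., c_4.

-x^4/8 + x^2/2 + 1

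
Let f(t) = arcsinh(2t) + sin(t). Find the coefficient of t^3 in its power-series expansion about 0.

Expand each term separately and add.

-3/2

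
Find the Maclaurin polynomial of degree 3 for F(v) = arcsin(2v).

4*v^3/3 + 2*v

Differentiate repeatedly and evaluate at the center.
[v^0] = 0;  [v^1] = 2;  [v^2] = 0;  [v^3] = 4/3.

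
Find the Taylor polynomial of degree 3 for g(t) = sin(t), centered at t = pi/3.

-(t - pi/3)^3/12 - sqrt(3)*(t - pi/3)^2/4 + (t - pi/3)/2 + sqrt(3)/2

[(t - pi/3)^0] = sqrt(3)/2;  [(t - pi/3)^1] = 1/2;  [(t - pi/3)^2] = -sqrt(3)/4;  [(t - pi/3)^3] = -1/12.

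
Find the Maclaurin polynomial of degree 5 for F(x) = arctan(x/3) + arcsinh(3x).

Combine the two series term by term.
F(0) = 0
F′(0) = 10/3
F′′(0) = 0
F′′′(0) = -731/27
F^(4)(0) = 0
F^(5)(0) = 177155/81
Then c_k = F^(k)(0)/k! gives each Taylor coefficient.

35431*x^5/1944 - 731*x^3/162 + 10*x/3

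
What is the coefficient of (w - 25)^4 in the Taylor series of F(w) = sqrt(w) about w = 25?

Differentiate repeatedly and evaluate at the center.
[(w - 25)^0] = 5;  [(w - 25)^1] = 1/10;  [(w - 25)^2] = -1/1000;  [(w - 25)^3] = 1/50000;  [(w - 25)^4] = -1/2000000.

-1/2000000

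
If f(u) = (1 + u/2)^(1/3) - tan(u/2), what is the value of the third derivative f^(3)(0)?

Combine the two series term by term.
The coefficient of u^3 in the expansion is -11/324, so f′′′(0) = 3! * (-11/324) = -11/54.

-11/54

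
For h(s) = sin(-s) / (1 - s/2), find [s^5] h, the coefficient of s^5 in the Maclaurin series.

Write out both Maclaurin series and multiply, keeping only the needed powers.
h(0) = 0
h′(0) = -1
h′′(0) = -1
h′′′(0) = -1/2
h^(4)(0) = -1
h^(5)(0) = -7/2
So c_5 = h^(5)(0)/5! = -7/240.

-7/240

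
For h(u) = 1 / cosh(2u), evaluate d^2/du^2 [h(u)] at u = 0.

Divide the numerator series by the denominator series (power-series long division).
The coefficient of u^2 in the expansion is -2, so h′′(0) = 2! * (-2) = -4.

-4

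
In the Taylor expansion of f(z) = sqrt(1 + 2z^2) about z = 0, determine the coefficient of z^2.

1

Use the known series and substitute for the argument.
f(0) = 1
f′(0) = 0
f′′(0) = 2
Dividing each by k! gives the coefficients c_0, ..., c_2.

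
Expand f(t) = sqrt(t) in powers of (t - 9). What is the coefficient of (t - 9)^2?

Differentiate repeatedly and evaluate at the center.
[(t - 9)^0] = 3;  [(t - 9)^1] = 1/6;  [(t - 9)^2] = -1/216.

-1/216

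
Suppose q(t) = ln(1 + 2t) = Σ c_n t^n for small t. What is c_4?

[t^0] = 0;  [t^1] = 2;  [t^2] = -2;  [t^3] = 8/3;  [t^4] = -4.

-4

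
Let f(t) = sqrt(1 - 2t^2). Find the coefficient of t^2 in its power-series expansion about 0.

f(0) = 1
f′(0) = 0
f′′(0) = -2
Dividing each by k! gives the coefficients c_0, ..., c_2.

-1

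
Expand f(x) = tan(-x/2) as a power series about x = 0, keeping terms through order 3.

-x^3/24 - x/2

Differentiate repeatedly and evaluate at the center.
[x^0] = 0;  [x^1] = -1/2;  [x^2] = 0;  [x^3] = -1/24.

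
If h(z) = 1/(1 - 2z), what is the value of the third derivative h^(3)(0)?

48

The coefficient of z^3 in the expansion is 8, so h′′′(0) = 3! * (8) = 48.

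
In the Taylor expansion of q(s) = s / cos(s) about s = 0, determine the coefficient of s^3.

Invert the denominator's series and multiply.
q(0) = 0
q′(0) = 1
q′′(0) = 0
q′′′(0) = 3
Dividing each by k! gives the coefficients c_0, ..., c_3.

1/2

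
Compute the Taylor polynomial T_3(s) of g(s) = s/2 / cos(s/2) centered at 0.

Write the quotient as an unknown series and match coefficients against numerator = denominator · series.
[s^0] = 0;  [s^1] = 1/2;  [s^2] = 0;  [s^3] = 1/16.

s^3/16 + s/2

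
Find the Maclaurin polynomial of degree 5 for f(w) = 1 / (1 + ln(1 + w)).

Expand as Σ (-1)^k u^k with u equal to the inner function's series.
[w^0] = 1;  [w^1] = -1;  [w^2] = 3/2;  [w^3] = -7/3;  [w^4] = 11/3;  [w^5] = -347/60.

-347*w^5/60 + 11*w^4/3 - 7*w^3/3 + 3*w^2/2 - w + 1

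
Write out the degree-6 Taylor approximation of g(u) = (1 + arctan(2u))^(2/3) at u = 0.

Let u equal the inner series; expand the outer function in u and truncate.

-67712*u^6/32805 + 12032*u^5/3645 + 176*u^4/243 - 112*u^3/81 - 4*u^2/9 + 4*u/3 + 1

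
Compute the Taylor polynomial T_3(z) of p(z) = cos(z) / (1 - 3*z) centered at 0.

51*z^3/2 + 17*z^2/2 + 3*z + 1

Expand 1/(denominator) as a geometric series and multiply by the numerator's series.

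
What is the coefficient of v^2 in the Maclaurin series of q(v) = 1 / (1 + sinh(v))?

Use the geometric series for the reciprocal, then substitute.
q(0) = 1
q′(0) = -1
q′′(0) = 2

1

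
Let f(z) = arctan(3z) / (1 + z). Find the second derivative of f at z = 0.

-6

Multiply the two series term by term and collect like powers.
From the series, [z^2] f = -3; multiply by 2! = 2 to get -6.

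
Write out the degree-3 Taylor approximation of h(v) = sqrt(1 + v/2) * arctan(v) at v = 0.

-35*v^3/96 + v^2/4 + v

Expand each factor separately, then convolve coefficients.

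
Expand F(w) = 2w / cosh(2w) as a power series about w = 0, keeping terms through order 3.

-4*w^3 + 2*w

Write the quotient as an unknown series and match coefficients against numerator = denominator · series.
F(0) = 0
F′(0) = 2
F′′(0) = 0
F′′′(0) = -24
Then c_k = F^(k)(0)/k! gives each Taylor coefficient.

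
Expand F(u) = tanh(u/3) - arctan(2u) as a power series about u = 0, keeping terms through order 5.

Combine the two series term by term.
[u^0] = 0;  [u^1] = -5/3;  [u^2] = 0;  [u^3] = 215/81;  [u^4] = 0;  [u^5] = -23326/3645.

-23326*u^5/3645 + 215*u^3/81 - 5*u/3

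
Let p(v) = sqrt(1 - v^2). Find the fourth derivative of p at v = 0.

-3

The coefficient of v^4 in the expansion is -1/8, so p^(4)(0) = 4! * (-1/8) = -3.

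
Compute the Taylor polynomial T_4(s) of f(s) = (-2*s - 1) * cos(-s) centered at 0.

Distribute the polynomial across the series and collect like powers.

-s^4/24 + s^3 + s^2/2 - 2*s - 1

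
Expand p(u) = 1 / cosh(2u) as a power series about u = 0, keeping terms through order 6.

-244*u^6/45 + 10*u^4/3 - 2*u^2 + 1

Divide the numerator series by the denominator series (power-series long division).
p(0) = 1
p′(0) = 0
p′′(0) = -4
p′′′(0) = 0
p^(4)(0) = 80
p^(5)(0) = 0
p^(6)(0) = -3904
Then c_k = p^(k)(0)/k! gives each Taylor coefficient.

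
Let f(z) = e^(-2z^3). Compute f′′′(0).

From the series, [z^3] f = -2; multiply by 3! = 6 to get -12.

-12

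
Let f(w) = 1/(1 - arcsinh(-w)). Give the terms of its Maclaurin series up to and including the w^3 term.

Substitute the inner expansion into the outer series and collect powers.

-5*w^3/6 + w^2 - w + 1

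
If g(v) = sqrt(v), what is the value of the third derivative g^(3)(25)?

Use the known series and substitute for the argument.
From the series, [(v - 25)^3] g = 1/50000; multiply by 3! = 6 to get 3/25000.

3/25000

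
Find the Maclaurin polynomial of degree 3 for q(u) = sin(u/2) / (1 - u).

23*u^3/48 + u^2/2 + u/2

Write out both Maclaurin series and multiply, keeping only the needed powers.
[u^0] = 0;  [u^1] = 1/2;  [u^2] = 1/2;  [u^3] = 23/48.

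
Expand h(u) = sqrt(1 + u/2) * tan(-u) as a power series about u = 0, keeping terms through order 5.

-3701*u^5/30720 - 35*u^4/384 - 29*u^3/96 - u^2/4 - u

Take the Cauchy product of the two expansions.
h(0) = 0
h′(0) = -1
h′′(0) = -1/2
h′′′(0) = -29/16
h^(4)(0) = -35/16
h^(5)(0) = -3701/256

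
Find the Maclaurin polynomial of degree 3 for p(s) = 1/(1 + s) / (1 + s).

Multiply the two series term by term and collect like powers.
[s^0] = 1;  [s^1] = -2;  [s^2] = 3;  [s^3] = -4.

-4*s^3 + 3*s^2 - 2*s + 1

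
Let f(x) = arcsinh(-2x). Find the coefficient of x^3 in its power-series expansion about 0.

4/3

f(0) = 0
f′(0) = -2
f′′(0) = 0
f′′′(0) = 8
Then c_k = f^(k)(0)/k! gives each Taylor coefficient.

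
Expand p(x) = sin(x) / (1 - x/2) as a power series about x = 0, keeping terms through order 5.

Take the Cauchy product of the two expansions.

7*x^5/240 + x^4/24 + x^3/12 + x^2/2 + x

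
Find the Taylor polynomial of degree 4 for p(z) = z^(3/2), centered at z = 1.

[(z - 1)^0] = 1;  [(z - 1)^1] = 3/2;  [(z - 1)^2] = 3/8;  [(z - 1)^3] = -1/16;  [(z - 1)^4] = 3/128.

3*(z - 1)^4/128 - (z - 1)^3/16 + 3*(z - 1)^2/8 + 3*(z - 1)/2 + 1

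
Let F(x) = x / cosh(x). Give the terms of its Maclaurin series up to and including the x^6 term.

Write the quotient as an unknown series and match coefficients against numerator = denominator · series.

5*x^5/24 - x^3/2 + x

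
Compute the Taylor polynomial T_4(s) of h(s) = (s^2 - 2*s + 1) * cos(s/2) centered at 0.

Distribute the polynomial across the series and collect like powers.
h(0) = 1
h′(0) = -2
h′′(0) = 7/4
h′′′(0) = 3/2
h^(4)(0) = -47/16
The Taylor polynomial is Σ h^(k)(0)/k! · s^k.

-47*s^4/384 + s^3/4 + 7*s^2/8 - 2*s + 1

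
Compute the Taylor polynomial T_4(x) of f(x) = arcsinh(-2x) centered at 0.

4*x^3/3 - 2*x

Compute the successive derivatives at the expansion point and divide by k!.
f(0) = 0
f′(0) = -2
f′′(0) = 0
f′′′(0) = 8
f^(4)(0) = 0
Dividing each by k! gives the coefficients c_0, ..., c_4.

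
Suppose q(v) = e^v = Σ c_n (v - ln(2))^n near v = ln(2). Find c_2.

1

q(ln(2)) = 2
q′(ln(2)) = 2
q′′(ln(2)) = 2
Dividing each by k! gives the coefficients c_0, ..., c_2.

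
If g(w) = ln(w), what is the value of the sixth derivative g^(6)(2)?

The coefficient of (w - 2)^6 in the expansion is -1/384, so g^(6)(2) = 6! * (-1/384) = -15/8.

-15/8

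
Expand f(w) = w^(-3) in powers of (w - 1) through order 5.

-21*(w - 1)^5 + 15*(w - 1)^4 - 10*(w - 1)^3 + 6*(w - 1)^2 - 3*(w - 1) + 1

Compute the successive derivatives at the expansion point and divide by k!.
f(1) = 1
f′(1) = -3
f′′(1) = 12
f′′′(1) = -60
f^(4)(1) = 360
f^(5)(1) = -2520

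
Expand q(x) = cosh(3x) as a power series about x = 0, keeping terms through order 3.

Use the known series and substitute for the argument.

9*x^2/2 + 1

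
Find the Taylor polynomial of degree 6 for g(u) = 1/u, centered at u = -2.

-(u + 2)^6/128 - (u + 2)^5/64 - (u + 2)^4/32 - (u + 2)^3/16 - (u + 2)^2/8 - (u + 2)/4 - 1/2

g(-2) = -1/2
g′(-2) = -1/4
g′′(-2) = -1/4
g′′′(-2) = -3/8
g^(4)(-2) = -3/4
g^(5)(-2) = -15/8
g^(6)(-2) = -45/8
Dividing each by k! gives the coefficients c_0, ..., c_6.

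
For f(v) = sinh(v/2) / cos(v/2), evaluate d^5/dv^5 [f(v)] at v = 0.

9/8

Divide the numerator series by the denominator series (power-series long division).
The coefficient of v^5 in the expansion is 3/320, so f^(5)(0) = 5! * (3/320) = 9/8.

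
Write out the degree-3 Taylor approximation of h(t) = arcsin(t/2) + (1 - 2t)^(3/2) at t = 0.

25*t^3/48 + 3*t^2/2 - 5*t/2 + 1

Expand each term separately and add.
h(0) = 1
h′(0) = -5/2
h′′(0) = 3
h′′′(0) = 25/8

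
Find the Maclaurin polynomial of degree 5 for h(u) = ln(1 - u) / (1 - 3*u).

Use 1/(1 - r) = Σ r^k on the denominator, then take the Cauchy product.
h(0) = 0
h′(0) = -1
h′′(0) = -7
h′′′(0) = -65
h^(4)(0) = -786
h^(5)(0) = -11814
Then c_k = h^(k)(0)/k! gives each Taylor coefficient.

-1969*u^5/20 - 131*u^4/4 - 65*u^3/6 - 7*u^2/2 - u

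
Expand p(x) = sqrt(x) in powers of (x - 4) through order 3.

(x - 4)^3/512 - (x - 4)^2/64 + (x - 4)/4 + 2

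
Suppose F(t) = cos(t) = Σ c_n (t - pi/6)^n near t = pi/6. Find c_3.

1/12

Differentiate repeatedly and evaluate at the center.
[(t - pi/6)^0] = sqrt(3)/2;  [(t - pi/6)^1] = -1/2;  [(t - pi/6)^2] = -sqrt(3)/4;  [(t - pi/6)^3] = 1/12.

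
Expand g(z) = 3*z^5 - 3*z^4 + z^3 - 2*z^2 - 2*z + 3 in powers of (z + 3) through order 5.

g(-3) = -1008
g′(-3) = 1576
g′′(-3) = -1966
g′′′(-3) = 1842
g^(4)(-3) = -1152
g^(5)(-3) = 360
The Taylor polynomial is Σ g^(k)(-3)/k! · (z + 3)^k.

3*(z + 3)^5 - 48*(z + 3)^4 + 307*(z + 3)^3 - 983*(z + 3)^2 + 1576*(z + 3) - 1008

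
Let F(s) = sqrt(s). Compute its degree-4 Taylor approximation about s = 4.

F(4) = 2
F′(4) = 1/4
F′′(4) = -1/32
F′′′(4) = 3/256
F^(4)(4) = -15/2048

-5*(s - 4)^4/16384 + (s - 4)^3/512 - (s - 4)^2/64 + (s - 4)/4 + 2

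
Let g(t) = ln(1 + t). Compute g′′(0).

Differentiate repeatedly and evaluate at the center.
From the series, [t^2] g = -1/2; multiply by 2! = 2 to get -1.

-1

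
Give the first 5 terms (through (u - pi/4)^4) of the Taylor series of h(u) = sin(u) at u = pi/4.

sqrt(2)*(u - pi/4)^4/48 - sqrt(2)*(u - pi/4)^3/12 - sqrt(2)*(u - pi/4)^2/4 + sqrt(2)*(u - pi/4)/2 + sqrt(2)/2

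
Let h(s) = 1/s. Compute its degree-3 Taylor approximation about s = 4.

h(4) = 1/4
h′(4) = -1/16
h′′(4) = 1/32
h′′′(4) = -3/128
Then c_k = h^(k)(4)/k! gives each Taylor coefficient.

-(s - 4)^3/256 + (s - 4)^2/64 - (s - 4)/16 + 1/4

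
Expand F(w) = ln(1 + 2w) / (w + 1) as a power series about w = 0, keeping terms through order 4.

Expand 1/(denominator) as a geometric series and multiply by the numerator's series.
F(0) = 0
F′(0) = 2
F′′(0) = -8
F′′′(0) = 40
F^(4)(0) = -256

-32*w^4/3 + 20*w^3/3 - 4*w^2 + 2*w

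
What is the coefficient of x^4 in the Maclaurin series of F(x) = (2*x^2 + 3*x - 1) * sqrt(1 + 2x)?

9/8

Distribute the polynomial across the series and collect like powers.
[x^0] = -1;  [x^1] = 2;  [x^2] = 11/2;  [x^3] = 0;  [x^4] = 9/8.
So c_4 = F^(4)(0)/4! = 9/8.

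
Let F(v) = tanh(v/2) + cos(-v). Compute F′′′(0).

Expand each term separately and add.
The coefficient of v^3 in the expansion is -1/24, so F′′′(0) = 3! * (-1/24) = -1/4.

-1/4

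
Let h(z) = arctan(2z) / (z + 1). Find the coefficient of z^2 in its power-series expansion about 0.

Use 1/(1 - r) = Σ r^k on the denominator, then take the Cauchy product.
[z^0] = 0;  [z^1] = 2;  [z^2] = -2.

-2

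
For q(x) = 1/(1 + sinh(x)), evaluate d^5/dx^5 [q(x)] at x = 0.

Substitute the inner expansion into the outer series and collect powers.
The coefficient of x^5 in the expansion is -181/120, so q^(5)(0) = 5! * (-181/120) = -181.

-181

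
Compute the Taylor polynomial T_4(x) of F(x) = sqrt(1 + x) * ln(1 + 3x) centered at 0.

-15*x^4 + 51*x^3/8 - 3*x^2 + 3*x

Write out both Maclaurin series and multiply, keeping only the needed powers.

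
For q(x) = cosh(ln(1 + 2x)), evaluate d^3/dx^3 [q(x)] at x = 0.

Plug the Maclaurin series of the inner function into that of the outer and collect terms.
From the series, [x^3] q = -4; multiply by 3! = 6 to get -24.

-24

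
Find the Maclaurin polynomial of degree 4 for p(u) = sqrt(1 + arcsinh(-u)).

u^4/384 + u^3/48 - u^2/8 - u/2 + 1

Compose series: expand the inner function first, then feed it into the outer expansion.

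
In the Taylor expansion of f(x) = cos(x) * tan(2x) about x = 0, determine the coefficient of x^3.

Write out both Maclaurin series and multiply, keeping only the needed powers.
f(0) = 0
f′(0) = 2
f′′(0) = 0
f′′′(0) = 10
So c_3 = f′′′(0)/3! = 5/3.

5/3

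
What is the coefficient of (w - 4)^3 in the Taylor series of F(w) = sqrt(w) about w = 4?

1/512

Differentiate repeatedly and evaluate at the center.
[(w - 4)^0] = 2;  [(w - 4)^1] = 1/4;  [(w - 4)^2] = -1/64;  [(w - 4)^3] = 1/512.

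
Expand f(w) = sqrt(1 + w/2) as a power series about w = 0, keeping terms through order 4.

f(0) = 1
f′(0) = 1/4
f′′(0) = -1/16
f′′′(0) = 3/64
f^(4)(0) = -15/256
The Taylor polynomial is Σ f^(k)(0)/k! · w^k.

-5*w^4/2048 + w^3/128 - w^2/32 + w/4 + 1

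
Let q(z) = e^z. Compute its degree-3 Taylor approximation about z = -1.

(z + 1)^3*e^(-1)/6 + (z + 1)^2*e^(-1)/2 + (z + 1)*e^(-1) + e^(-1)

Compute the successive derivatives at the expansion point and divide by k!.
[(z + 1)^0] = e^(-1);  [(z + 1)^1] = e^(-1);  [(z + 1)^2] = e^(-1)/2;  [(z + 1)^3] = e^(-1)/6.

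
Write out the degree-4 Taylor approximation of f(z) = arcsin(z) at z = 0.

z^3/6 + z

[z^0] = 0;  [z^1] = 1;  [z^2] = 0;  [z^3] = 1/6;  [z^4] = 0.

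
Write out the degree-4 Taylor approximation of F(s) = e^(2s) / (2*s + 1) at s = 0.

6*s^4 - 8*s^3/3 + 2*s^2 + 1

Expand 1/(denominator) as a geometric series and multiply by the numerator's series.
F(0) = 1
F′(0) = 0
F′′(0) = 4
F′′′(0) = -16
F^(4)(0) = 144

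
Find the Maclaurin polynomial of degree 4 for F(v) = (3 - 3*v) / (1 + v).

6*v^4 - 6*v^3 + 6*v^2 - 6*v + 3

Multiply each power in the prefactor through the base expansion.
F(0) = 3
F′(0) = -6
F′′(0) = 12
F′′′(0) = -36
F^(4)(0) = 144
The Taylor polynomial is Σ F^(k)(0)/k! · v^k.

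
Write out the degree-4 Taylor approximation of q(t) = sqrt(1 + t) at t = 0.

q(0) = 1
q′(0) = 1/2
q′′(0) = -1/4
q′′′(0) = 3/8
q^(4)(0) = -15/16
The Taylor polynomial is Σ q^(k)(0)/k! · t^k.

-5*t^4/128 + t^3/16 - t^2/8 + t/2 + 1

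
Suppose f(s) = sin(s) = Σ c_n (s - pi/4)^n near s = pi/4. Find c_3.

Differentiate repeatedly and evaluate at the center.
f(pi/4) = sqrt(2)/2
f′(pi/4) = sqrt(2)/2
f′′(pi/4) = -sqrt(2)/2
f′′′(pi/4) = -sqrt(2)/2
So c_3 = f′′′(pi/4)/3! = -sqrt(2)/12.

-sqrt(2)/12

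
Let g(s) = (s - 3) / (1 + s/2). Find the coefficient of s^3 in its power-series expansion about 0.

5/8

Multiply each power in the prefactor through the base expansion.
g(0) = -3
g′(0) = 5/2
g′′(0) = -5/2
g′′′(0) = 15/4
Dividing each by k! gives the coefficients c_0, ..., c_3.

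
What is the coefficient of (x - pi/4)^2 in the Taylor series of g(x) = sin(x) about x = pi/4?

g(pi/4) = sqrt(2)/2
g′(pi/4) = sqrt(2)/2
g′′(pi/4) = -sqrt(2)/2

-sqrt(2)/4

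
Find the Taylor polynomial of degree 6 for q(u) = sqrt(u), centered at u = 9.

-7*(u - 9)^6/60466176 + 7*(u - 9)^5/5038848 - 5*(u - 9)^4/279936 + (u - 9)^3/3888 - (u - 9)^2/216 + (u - 9)/6 + 3

q(9) = 3
q′(9) = 1/6
q′′(9) = -1/108
q′′′(9) = 1/648
q^(4)(9) = -5/11664
q^(5)(9) = 35/209952
q^(6)(9) = -35/419904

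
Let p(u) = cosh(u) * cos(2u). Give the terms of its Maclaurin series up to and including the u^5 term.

Write out both Maclaurin series and multiply, keeping only the needed powers.
[u^0] = 1;  [u^1] = 0;  [u^2] = -3/2;  [u^3] = 0;  [u^4] = -7/24;  [u^5] = 0.

-7*u^4/24 - 3*u^2/2 + 1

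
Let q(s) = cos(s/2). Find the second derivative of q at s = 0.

The coefficient of s^2 in the expansion is -1/8, so q′′(0) = 2! * (-1/8) = -1/4.

-1/4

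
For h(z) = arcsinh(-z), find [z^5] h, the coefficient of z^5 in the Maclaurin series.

-3/40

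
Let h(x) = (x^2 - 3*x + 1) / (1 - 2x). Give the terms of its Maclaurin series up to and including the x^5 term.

-8*x^5 - 4*x^4 - 2*x^3 - x^2 - x + 1

Multiply each power in the prefactor through the base expansion.
h(0) = 1
h′(0) = -1
h′′(0) = -2
h′′′(0) = -12
h^(4)(0) = -96
h^(5)(0) = -960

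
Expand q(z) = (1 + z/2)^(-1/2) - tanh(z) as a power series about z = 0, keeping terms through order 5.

Combine the two series term by term.
[z^0] = 1;  [z^1] = -5/4;  [z^2] = 3/32;  [z^3] = 113/384;  [z^4] = 35/2048;  [z^5] = -17329/122880.

-17329*z^5/122880 + 35*z^4/2048 + 113*z^3/384 + 3*z^2/32 - 5*z/4 + 1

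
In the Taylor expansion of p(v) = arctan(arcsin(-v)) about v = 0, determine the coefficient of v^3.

Compose series: expand the inner function first, then feed it into the outer expansion.
p(0) = 0
p′(0) = -1
p′′(0) = 0
p′′′(0) = 1
The Taylor polynomial is Σ p^(k)(0)/k! · v^k.

1/6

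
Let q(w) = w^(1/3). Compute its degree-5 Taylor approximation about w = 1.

22*(w - 1)^5/729 - 10*(w - 1)^4/243 + 5*(w - 1)^3/81 - (w - 1)^2/9 + (w - 1)/3 + 1

q(1) = 1
q′(1) = 1/3
q′′(1) = -2/9
q′′′(1) = 10/27
q^(4)(1) = -80/81
q^(5)(1) = 880/243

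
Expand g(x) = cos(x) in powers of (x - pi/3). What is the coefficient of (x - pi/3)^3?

g(pi/3) = 1/2
g′(pi/3) = -sqrt(3)/2
g′′(pi/3) = -1/2
g′′′(pi/3) = sqrt(3)/2

sqrt(3)/12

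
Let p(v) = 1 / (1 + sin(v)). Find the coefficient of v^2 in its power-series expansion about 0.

1

Write 1/(1+u) = 1 - u + u^2 - u^3 + ... and substitute the series for u.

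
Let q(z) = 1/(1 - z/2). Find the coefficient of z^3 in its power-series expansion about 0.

1/8

q(0) = 1
q′(0) = 1/2
q′′(0) = 1/2
q′′′(0) = 3/4
So c_3 = q′′′(0)/3! = 1/8.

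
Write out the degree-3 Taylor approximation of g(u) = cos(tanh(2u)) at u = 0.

Plug the Maclaurin series of the inner function into that of the outer and collect terms.
g(0) = 1
g′(0) = 0
g′′(0) = -4
g′′′(0) = 0

1 - 2*u^2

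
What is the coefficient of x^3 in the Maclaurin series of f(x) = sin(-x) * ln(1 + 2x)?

2

Expand each factor separately, then convolve coefficients.
f(0) = 0
f′(0) = 0
f′′(0) = -4
f′′′(0) = 12
Dividing each by k! gives the coefficients c_0, ..., c_3.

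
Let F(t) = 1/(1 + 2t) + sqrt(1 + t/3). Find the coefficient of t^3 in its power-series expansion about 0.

Combine the two series term by term.
So c_3 = F′′′(0)/3! = -3455/432.

-3455/432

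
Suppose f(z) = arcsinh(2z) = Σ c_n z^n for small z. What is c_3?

[z^0] = 0;  [z^1] = 2;  [z^2] = 0;  [z^3] = -4/3.
So c_3 = f′′′(0)/3! = -4/3.

-4/3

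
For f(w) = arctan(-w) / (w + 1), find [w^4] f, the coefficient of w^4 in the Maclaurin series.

2/3

Multiply the numerator's expansion by the denominator's geometric series.
f(0) = 0
f′(0) = -1
f′′(0) = 2
f′′′(0) = -4
f^(4)(0) = 16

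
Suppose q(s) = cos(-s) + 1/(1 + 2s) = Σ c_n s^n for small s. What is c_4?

Combine the two series term by term.
[s^0] = 2;  [s^1] = -2;  [s^2] = 7/2;  [s^3] = -8;  [s^4] = 385/24.
So c_4 = q^(4)(0)/4! = 385/24.

385/24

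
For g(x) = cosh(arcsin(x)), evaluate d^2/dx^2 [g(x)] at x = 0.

Substitute the inner expansion into the outer series and collect powers.
The coefficient of x^2 in the expansion is 1/2, so g′′(0) = 2! * (1/2) = 1.

1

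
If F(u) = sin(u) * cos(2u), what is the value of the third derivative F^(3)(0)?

Write out both Maclaurin series and multiply, keeping only the needed powers.
From the series, [u^3] F = -13/6; multiply by 3! = 6 to get -13.

-13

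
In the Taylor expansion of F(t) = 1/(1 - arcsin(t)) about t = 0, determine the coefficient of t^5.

63/40

Substitute the inner expansion into the outer series and collect powers.
[t^0] = 1;  [t^1] = 1;  [t^2] = 1;  [t^3] = 7/6;  [t^4] = 4/3;  [t^5] = 63/40.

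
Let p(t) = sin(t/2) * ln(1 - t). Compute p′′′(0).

-3/2

Take the Cauchy product of the two expansions.
The coefficient of t^3 in the expansion is -1/4, so p′′′(0) = 3! * (-1/4) = -3/2.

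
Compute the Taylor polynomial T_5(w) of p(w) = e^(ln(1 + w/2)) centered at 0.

Let u equal the inner series; expand the outer function in u and truncate.
p(0) = 1
p′(0) = 1/2
p′′(0) = 0
p′′′(0) = 0
p^(4)(0) = 0
p^(5)(0) = 0

w/2 + 1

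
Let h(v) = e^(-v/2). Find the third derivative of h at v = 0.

The coefficient of v^3 in the expansion is -1/48, so h′′′(0) = 3! * (-1/48) = -1/8.

-1/8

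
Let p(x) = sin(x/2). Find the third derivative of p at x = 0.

-1/8

From the series, [x^3] p = -1/48; multiply by 3! = 6 to get -1/8.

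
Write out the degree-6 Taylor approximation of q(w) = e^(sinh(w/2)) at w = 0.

37*w^6/46080 + w^5/320 + 5*w^4/384 + w^3/24 + w^2/8 + w/2 + 1

Let u equal the inner series; expand the outer function in u and truncate.
[w^0] = 1;  [w^1] = 1/2;  [w^2] = 1/8;  [w^3] = 1/24;  [w^4] = 5/384;  [w^5] = 1/320;  [w^6] = 37/46080.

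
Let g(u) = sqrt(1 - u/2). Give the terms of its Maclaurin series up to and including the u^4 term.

Compute the successive derivatives at the expansion point and divide by k!.
g(0) = 1
g′(0) = -1/4
g′′(0) = -1/16
g′′′(0) = -3/64
g^(4)(0) = -15/256
Then c_k = g^(k)(0)/k! gives each Taylor coefficient.

-5*u^4/2048 - u^3/128 - u^2/32 - u/4 + 1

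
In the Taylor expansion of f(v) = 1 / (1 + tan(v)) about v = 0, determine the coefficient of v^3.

-4/3

Write 1/(1+u) = 1 - u + u^2 - u^3 + ... and substitute the series for u.
f(0) = 1
f′(0) = -1
f′′(0) = 2
f′′′(0) = -8
Then c_k = f^(k)(0)/k! gives each Taylor coefficient.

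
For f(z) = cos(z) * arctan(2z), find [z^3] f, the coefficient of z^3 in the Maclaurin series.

-11/3

Take the Cauchy product of the two expansions.
f(0) = 0
f′(0) = 2
f′′(0) = 0
f′′′(0) = -22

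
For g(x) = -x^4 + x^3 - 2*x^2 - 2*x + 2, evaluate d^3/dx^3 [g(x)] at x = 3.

Apply the Taylor formula c_k = f^(k)(a)/k!.
From the series, [(x - 3)^3] g = -11; multiply by 3! = 6 to get -66.

-66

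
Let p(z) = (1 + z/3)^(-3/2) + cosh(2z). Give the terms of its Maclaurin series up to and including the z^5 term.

Add the two expansions coefficient-wise.
p(0) = 2
p′(0) = -1/2
p′′(0) = 53/12
p′′′(0) = -35/72
p^(4)(0) = 803/48
p^(5)(0) = -385/288
The Taylor polynomial is Σ p^(k)(0)/k! · z^k.

-77*z^5/6912 + 803*z^4/1152 - 35*z^3/432 + 53*z^2/24 - z/2 + 2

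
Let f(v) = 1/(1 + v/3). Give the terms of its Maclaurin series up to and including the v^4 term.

v^4/81 - v^3/27 + v^2/9 - v/3 + 1

Compute the successive derivatives at the expansion point and divide by k!.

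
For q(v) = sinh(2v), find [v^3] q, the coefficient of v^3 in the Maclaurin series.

4/3

Compute the successive derivatives at the expansion point and divide by k!.
q(0) = 0
q′(0) = 2
q′′(0) = 0
q′′′(0) = 8
The Taylor polynomial is Σ q^(k)(0)/k! · v^k.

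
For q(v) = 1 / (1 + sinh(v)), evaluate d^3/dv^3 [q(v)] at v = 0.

Use the geometric series for the reciprocal, then substitute.
From the series, [v^3] q = -7/6; multiply by 3! = 6 to get -7.

-7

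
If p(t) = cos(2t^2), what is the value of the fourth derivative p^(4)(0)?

The coefficient of t^4 in the expansion is -2, so p^(4)(0) = 4! * (-2) = -48.

-48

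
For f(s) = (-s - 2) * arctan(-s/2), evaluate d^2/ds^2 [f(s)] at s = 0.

1

Multiply each power in the prefactor through the base expansion.
From the series, [s^2] f = 1/2; multiply by 2! = 2 to get 1.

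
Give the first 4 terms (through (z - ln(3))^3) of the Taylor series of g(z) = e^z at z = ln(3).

(z - ln(3))^3/2 + 3*(z - ln(3))^2/2 + 3*(z - ln(3)) + 3

Use the known series and substitute for the argument.
g(ln(3)) = 3
g′(ln(3)) = 3
g′′(ln(3)) = 3
g′′′(ln(3)) = 3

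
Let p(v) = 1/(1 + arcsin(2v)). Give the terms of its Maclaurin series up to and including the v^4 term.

64*v^4/3 - 28*v^3/3 + 4*v^2 - 2*v + 1

Substitute the inner expansion into the outer series and collect powers.
p(0) = 1
p′(0) = -2
p′′(0) = 8
p′′′(0) = -56
p^(4)(0) = 512
Then c_k = p^(k)(0)/k! gives each Taylor coefficient.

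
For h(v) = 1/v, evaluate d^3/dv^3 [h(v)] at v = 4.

Use the known series and substitute for the argument.
From the series, [(v - 4)^3] h = -1/256; multiply by 3! = 6 to get -3/128.

-3/128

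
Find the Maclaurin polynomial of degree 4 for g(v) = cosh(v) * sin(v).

Take the Cauchy product of the two expansions.
[v^0] = 0;  [v^1] = 1;  [v^2] = 0;  [v^3] = 1/3;  [v^4] = 0.

v^3/3 + v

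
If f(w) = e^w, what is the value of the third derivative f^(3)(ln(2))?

The coefficient of (w - ln(2))^3 in the expansion is 1/3, so f′′′(ln(2)) = 3! * (1/3) = 2.

2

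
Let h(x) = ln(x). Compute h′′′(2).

Compute the successive derivatives at the expansion point and divide by k!.
From the series, [(x - 2)^3] h = 1/24; multiply by 3! = 6 to get 1/4.

1/4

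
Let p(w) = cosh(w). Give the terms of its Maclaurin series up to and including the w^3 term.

w^2/2 + 1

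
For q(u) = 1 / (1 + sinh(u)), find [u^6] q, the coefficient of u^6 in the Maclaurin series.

Use the geometric series for the reciprocal, then substitute.
q(0) = 1
q′(0) = -1
q′′(0) = 2
q′′′(0) = -7
q^(4)(0) = 32
q^(5)(0) = -181
q^(6)(0) = 1232

77/45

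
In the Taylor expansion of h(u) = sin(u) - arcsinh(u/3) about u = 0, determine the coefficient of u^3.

Combine the two series term by term.
h(0) = 0
h′(0) = 2/3
h′′(0) = 0
h′′′(0) = -26/27
The Taylor polynomial is Σ h^(k)(0)/k! · u^k.

-13/81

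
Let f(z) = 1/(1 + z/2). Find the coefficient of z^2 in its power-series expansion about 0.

1/4

[z^0] = 1;  [z^1] = -1/2;  [z^2] = 1/4.
So c_2 = f′′(0)/2! = 1/4.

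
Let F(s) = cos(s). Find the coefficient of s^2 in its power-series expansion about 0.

F(0) = 1
F′(0) = 0
F′′(0) = -1
So c_2 = F′′(0)/2! = -1/2.

-1/2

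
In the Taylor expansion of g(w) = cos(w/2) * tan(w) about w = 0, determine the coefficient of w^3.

5/24

Expand each factor separately, then convolve coefficients.
g(0) = 0
g′(0) = 1
g′′(0) = 0
g′′′(0) = 5/4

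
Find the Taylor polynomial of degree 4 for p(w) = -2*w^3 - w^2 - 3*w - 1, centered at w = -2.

-2*(w + 2)^3 + 11*(w + 2)^2 - 23*(w + 2) + 17

Apply the Taylor formula c_k = f^(k)(a)/k!.
p(-2) = 17
p′(-2) = -23
p′′(-2) = 22
p′′′(-2) = -12
p^(4)(-2) = 0
The Taylor polynomial is Σ p^(k)(-2)/k! · (w + 2)^k.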